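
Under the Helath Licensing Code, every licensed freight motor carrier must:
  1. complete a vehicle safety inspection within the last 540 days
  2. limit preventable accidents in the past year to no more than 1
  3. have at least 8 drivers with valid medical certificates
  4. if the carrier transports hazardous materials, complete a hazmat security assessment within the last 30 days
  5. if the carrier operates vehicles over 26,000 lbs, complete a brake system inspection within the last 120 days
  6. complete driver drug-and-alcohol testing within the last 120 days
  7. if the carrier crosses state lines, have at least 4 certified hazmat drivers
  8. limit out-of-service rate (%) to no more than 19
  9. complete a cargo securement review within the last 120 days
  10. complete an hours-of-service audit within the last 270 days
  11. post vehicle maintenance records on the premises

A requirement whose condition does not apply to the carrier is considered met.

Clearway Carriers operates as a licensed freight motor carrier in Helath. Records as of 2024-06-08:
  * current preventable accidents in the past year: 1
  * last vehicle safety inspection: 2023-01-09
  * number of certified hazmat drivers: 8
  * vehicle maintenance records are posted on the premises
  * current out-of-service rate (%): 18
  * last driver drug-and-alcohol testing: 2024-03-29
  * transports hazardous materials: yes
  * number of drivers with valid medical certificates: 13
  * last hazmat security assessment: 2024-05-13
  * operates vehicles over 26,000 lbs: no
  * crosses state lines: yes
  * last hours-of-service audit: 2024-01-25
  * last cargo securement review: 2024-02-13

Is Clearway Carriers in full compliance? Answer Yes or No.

Yes

1. vehicle safety inspection 516 days ago vs limit 540 → met
2. preventable accidents in the past year 1 ≤ 1 → met
3. drivers with valid medical certificates 13 ≥ 8 → met
4. condition 'transports hazardous materials' holds; hazmat security assessment 26 days ago vs limit 30 → met
5. condition 'operates vehicles over 26,000 lbs' does not hold → requirement n/a → met
6. driver drug-and-alcohol testing 71 days ago vs limit 120 → met
7. condition 'crosses state lines' holds; certified hazmat drivers 8 ≥ 4 → met
8. out-of-service rate (%) 18 ≤ 19 → met
9. cargo securement review 116 days ago vs limit 120 → met
10. hours-of-service audit 135 days ago vs limit 270 → met
11. vehicle maintenance records present → met
All met.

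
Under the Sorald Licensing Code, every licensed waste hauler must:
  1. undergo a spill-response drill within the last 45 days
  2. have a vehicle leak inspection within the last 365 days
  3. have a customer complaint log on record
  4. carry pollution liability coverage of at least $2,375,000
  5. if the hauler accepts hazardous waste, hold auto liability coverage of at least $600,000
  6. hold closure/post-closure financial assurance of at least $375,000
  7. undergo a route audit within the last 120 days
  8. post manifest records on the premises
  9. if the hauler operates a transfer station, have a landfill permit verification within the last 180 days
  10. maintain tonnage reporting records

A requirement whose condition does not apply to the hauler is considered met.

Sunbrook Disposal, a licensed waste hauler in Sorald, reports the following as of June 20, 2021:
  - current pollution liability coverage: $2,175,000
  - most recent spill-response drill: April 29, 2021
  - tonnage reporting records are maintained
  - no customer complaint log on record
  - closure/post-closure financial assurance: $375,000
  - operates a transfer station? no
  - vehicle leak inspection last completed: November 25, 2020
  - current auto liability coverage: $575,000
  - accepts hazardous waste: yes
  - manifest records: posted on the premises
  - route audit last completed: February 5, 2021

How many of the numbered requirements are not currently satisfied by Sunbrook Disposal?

5

1. spill-response drill 52 days ago vs limit 45 → not met
2. vehicle leak inspection 207 days ago vs limit 365 → met
3. customer complaint log absent → not met
4. pollution liability coverage $2,175,000 < $2,375,000 → not met
5. condition 'accepts hazardous waste' holds; auto liability coverage $575,000 < $600,000 → not met
6. closure/post-closure financial assurance $375,000 ≥ $375,000 → met
7. route audit 135 days ago vs limit 120 → not met
8. manifest records present → met
9. condition 'operates a transfer station' does not hold → requirement n/a → met
10. tonnage reporting records present → met
Not met: 5 of 10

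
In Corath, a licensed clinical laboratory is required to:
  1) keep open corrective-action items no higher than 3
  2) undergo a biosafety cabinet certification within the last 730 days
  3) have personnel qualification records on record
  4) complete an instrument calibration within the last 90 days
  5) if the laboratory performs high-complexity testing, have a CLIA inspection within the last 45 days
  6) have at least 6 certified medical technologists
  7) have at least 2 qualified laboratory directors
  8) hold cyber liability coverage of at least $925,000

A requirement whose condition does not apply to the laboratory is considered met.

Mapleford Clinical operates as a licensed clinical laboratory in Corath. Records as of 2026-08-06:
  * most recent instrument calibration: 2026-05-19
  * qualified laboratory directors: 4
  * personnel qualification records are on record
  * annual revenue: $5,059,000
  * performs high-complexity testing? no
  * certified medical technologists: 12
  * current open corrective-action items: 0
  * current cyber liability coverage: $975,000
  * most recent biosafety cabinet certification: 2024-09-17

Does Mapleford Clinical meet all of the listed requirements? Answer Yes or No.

1. open corrective-action items 0 ≤ 3 → met
2. biosafety cabinet certification 688 days ago vs limit 730 → met
3. personnel qualification records present → met
4. instrument calibration 79 days ago vs limit 90 → met
5. condition 'performs high-complexity testing' does not hold → requirement n/a → met
6. certified medical technologists 12 ≥ 6 → met
7. qualified laboratory directors 4 ≥ 2 → met
8. cyber liability coverage $975,000 ≥ $925,000 → met
All met.

Yes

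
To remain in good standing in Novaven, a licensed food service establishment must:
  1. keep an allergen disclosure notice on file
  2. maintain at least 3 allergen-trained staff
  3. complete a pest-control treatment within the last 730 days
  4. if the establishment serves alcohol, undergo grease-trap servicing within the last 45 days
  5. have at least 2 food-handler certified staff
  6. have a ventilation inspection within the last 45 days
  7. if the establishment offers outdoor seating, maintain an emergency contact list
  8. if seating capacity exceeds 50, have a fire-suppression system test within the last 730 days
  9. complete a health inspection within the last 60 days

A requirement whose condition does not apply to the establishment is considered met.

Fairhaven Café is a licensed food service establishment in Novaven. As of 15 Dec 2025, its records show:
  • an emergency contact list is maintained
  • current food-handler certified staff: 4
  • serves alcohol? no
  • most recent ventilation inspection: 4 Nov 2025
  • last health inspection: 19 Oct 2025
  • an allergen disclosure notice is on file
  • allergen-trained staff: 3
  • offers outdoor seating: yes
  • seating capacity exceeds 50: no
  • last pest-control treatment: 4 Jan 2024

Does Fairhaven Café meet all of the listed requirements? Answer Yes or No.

1. allergen disclosure notice present → met
2. allergen-trained staff 3 ≥ 3 → met
3. pest-control treatment 711 days ago vs limit 730 → met
4. condition 'serves alcohol' does not hold → requirement n/a → met
5. food-handler certified staff 4 ≥ 2 → met
6. ventilation inspection 41 days ago vs limit 45 → met
7. condition 'offers outdoor seating' holds; emergency contact list present → met
8. condition 'seating capacity exceeds 50' does not hold → requirement n/a → met
9. health inspection 57 days ago vs limit 60 → met
All met.

Yes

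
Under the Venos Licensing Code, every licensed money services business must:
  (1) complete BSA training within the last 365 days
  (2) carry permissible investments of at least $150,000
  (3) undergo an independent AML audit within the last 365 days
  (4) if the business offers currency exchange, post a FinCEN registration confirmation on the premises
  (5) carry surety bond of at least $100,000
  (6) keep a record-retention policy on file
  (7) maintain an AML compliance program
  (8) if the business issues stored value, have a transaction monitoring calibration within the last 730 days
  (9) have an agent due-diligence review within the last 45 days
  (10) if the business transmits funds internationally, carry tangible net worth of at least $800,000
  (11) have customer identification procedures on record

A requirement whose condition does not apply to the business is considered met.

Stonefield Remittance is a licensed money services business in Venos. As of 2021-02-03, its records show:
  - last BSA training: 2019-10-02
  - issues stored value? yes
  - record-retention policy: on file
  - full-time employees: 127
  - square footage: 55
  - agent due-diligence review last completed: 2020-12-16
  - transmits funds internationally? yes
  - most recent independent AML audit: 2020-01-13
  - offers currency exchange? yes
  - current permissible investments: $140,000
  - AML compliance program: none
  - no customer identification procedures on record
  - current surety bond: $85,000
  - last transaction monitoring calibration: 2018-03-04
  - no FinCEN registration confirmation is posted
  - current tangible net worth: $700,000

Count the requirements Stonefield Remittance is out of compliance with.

1. BSA training 490 days ago vs limit 365 → not met
2. permissible investments $140,000 < $150,000 → not met
3. independent AML audit 387 days ago vs limit 365 → not met
4. condition 'offers currency exchange' holds; FinCEN registration confirmation absent → not met
5. surety bond $85,000 < $100,000 → not met
6. record-retention policy present → met
7. AML compliance program absent → not met
8. condition 'issues stored value' holds; transaction monitoring calibration 1067 days ago vs limit 730 → not met
9. agent due-diligence review 49 days ago vs limit 45 → not met
10. condition 'transmits funds internationally' holds; tangible net worth $700,000 < $800,000 → not met
11. customer identification procedures absent → not met
Not met: 10 of 11

10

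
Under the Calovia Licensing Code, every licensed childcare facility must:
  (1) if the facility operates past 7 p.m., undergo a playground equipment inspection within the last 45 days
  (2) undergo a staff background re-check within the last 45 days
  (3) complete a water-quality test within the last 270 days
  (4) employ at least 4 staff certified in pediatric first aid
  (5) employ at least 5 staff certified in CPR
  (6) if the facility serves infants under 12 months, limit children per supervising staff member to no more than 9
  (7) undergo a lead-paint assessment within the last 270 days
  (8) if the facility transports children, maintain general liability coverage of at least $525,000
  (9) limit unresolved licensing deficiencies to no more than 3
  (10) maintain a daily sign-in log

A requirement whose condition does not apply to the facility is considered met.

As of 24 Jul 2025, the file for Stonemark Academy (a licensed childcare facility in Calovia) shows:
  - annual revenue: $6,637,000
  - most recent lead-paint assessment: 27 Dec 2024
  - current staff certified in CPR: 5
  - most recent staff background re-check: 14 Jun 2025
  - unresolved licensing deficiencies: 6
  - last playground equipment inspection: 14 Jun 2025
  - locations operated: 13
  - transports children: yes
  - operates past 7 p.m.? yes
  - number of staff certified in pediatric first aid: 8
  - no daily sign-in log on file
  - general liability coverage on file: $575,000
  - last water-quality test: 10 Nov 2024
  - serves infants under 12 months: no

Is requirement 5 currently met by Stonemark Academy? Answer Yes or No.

5. staff certified in CPR 5 ≥ 5 → met

Yes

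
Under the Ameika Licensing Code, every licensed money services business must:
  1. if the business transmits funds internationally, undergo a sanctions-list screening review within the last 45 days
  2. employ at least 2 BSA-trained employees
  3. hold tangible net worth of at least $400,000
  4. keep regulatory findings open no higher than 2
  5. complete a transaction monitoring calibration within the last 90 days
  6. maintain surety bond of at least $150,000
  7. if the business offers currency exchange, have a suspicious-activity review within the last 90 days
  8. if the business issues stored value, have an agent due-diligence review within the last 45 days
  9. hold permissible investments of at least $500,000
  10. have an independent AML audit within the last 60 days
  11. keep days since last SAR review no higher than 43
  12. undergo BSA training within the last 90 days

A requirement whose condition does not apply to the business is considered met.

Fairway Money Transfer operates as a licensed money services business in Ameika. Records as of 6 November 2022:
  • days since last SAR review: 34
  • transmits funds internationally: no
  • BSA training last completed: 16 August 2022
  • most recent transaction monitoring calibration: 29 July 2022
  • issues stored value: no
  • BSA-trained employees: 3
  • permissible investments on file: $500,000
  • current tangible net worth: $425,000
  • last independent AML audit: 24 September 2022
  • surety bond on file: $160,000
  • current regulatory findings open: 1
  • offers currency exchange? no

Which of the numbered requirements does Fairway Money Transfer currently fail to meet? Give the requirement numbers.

5

1. condition 'transmits funds internationally' does not hold → requirement n/a → met
2. BSA-trained employees 3 ≥ 2 → met
3. tangible net worth $425,000 ≥ $400,000 → met
4. regulatory findings open 1 ≤ 2 → met
5. transaction monitoring calibration 100 days ago vs limit 90 → not met
6. surety bond $160,000 ≥ $150,000 → met
7. condition 'offers currency exchange' does not hold → requirement n/a → met
8. condition 'issues stored value' does not hold → requirement n/a → met
9. permissible investments $500,000 ≥ $500,000 → met
10. independent AML audit 43 days ago vs limit 60 → met
11. days since last SAR review 34 ≤ 43 → met
12. BSA training 82 days ago vs limit 90 → met
Not met: 5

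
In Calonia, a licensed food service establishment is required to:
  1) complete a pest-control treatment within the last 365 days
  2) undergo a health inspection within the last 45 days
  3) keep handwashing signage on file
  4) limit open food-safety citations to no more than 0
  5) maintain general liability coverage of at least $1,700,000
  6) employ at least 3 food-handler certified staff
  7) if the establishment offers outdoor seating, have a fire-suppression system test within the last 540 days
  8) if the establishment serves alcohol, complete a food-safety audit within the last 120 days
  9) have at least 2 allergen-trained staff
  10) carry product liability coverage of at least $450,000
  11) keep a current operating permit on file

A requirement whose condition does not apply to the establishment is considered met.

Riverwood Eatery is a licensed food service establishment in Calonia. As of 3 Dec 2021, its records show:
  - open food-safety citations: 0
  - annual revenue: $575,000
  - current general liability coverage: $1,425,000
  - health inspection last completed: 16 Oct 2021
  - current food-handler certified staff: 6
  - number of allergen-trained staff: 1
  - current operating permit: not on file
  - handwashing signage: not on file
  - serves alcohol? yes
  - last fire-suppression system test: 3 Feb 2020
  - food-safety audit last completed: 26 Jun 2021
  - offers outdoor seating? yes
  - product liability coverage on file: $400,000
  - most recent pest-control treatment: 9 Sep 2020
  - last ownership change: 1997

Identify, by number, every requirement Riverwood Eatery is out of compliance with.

1, 2, 3, 5, 7, 8, 9, 10, 11

1. pest-control treatment 450 days ago vs limit 365 → not met
2. health inspection 48 days ago vs limit 45 → not met
3. handwashing signage absent → not met
4. open food-safety citations 0 ≤ 0 → met
5. general liability coverage $1,425,000 < $1,700,000 → not met
6. food-handler certified staff 6 ≥ 3 → met
7. condition 'offers outdoor seating' holds; fire-suppression system test 669 days ago vs limit 540 → not met
8. condition 'serves alcohol' holds; food-safety audit 160 days ago vs limit 120 → not met
9. allergen-trained staff 1 < 2 → not met
10. product liability coverage $400,000 < $450,000 → not met
11. current operating permit absent → not met
Not met: 1, 2, 3, 5, 7, 8, 9, 10, 11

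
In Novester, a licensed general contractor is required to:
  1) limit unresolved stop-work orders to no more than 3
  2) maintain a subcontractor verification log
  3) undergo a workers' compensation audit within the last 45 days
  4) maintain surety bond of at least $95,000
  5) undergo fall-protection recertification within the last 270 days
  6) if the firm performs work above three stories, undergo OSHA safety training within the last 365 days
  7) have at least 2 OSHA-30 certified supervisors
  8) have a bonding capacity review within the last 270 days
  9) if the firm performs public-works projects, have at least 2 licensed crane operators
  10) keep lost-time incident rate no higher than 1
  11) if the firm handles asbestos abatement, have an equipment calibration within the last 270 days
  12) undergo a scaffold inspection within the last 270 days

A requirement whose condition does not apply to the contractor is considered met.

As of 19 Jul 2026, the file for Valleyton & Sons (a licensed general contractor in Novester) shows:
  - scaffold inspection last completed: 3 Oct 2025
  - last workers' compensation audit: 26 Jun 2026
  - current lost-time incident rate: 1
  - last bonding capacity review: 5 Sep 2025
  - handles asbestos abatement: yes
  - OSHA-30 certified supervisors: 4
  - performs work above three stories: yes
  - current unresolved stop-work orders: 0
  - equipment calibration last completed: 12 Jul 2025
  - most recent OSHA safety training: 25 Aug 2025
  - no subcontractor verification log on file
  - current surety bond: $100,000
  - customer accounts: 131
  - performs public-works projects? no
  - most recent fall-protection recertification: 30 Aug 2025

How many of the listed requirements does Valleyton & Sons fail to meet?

1. unresolved stop-work orders 0 ≤ 3 → met
2. subcontractor verification log absent → not met
3. workers' compensation audit 23 days ago vs limit 45 → met
4. surety bond $100,000 ≥ $95,000 → met
5. fall-protection recertification 323 days ago vs limit 270 → not met
6. condition 'performs work above three stories' holds; OSHA safety training 328 days ago vs limit 365 → met
7. OSHA-30 certified supervisors 4 ≥ 2 → met
8. bonding capacity review 317 days ago vs limit 270 → not met
9. condition 'performs public-works projects' does not hold → requirement n/a → met
10. lost-time incident rate 1 ≤ 1 → met
11. condition 'handles asbestos abatement' holds; equipment calibration 372 days ago vs limit 270 → not met
12. scaffold inspection 289 days ago vs limit 270 → not met
Not met: 5 of 12

5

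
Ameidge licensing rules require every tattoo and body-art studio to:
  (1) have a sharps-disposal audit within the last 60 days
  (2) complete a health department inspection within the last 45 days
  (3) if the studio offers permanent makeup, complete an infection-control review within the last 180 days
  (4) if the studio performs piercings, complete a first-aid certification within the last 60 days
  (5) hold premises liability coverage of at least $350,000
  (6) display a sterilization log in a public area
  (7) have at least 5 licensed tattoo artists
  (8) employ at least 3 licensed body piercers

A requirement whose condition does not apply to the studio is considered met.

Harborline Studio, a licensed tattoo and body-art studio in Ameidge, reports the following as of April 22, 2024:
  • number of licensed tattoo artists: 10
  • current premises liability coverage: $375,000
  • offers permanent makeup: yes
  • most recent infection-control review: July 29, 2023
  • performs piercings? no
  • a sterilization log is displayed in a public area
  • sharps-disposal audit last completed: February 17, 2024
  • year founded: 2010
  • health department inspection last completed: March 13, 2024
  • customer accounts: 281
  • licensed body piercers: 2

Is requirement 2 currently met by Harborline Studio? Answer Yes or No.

Yes

2. health department inspection 40 days ago vs limit 45 → met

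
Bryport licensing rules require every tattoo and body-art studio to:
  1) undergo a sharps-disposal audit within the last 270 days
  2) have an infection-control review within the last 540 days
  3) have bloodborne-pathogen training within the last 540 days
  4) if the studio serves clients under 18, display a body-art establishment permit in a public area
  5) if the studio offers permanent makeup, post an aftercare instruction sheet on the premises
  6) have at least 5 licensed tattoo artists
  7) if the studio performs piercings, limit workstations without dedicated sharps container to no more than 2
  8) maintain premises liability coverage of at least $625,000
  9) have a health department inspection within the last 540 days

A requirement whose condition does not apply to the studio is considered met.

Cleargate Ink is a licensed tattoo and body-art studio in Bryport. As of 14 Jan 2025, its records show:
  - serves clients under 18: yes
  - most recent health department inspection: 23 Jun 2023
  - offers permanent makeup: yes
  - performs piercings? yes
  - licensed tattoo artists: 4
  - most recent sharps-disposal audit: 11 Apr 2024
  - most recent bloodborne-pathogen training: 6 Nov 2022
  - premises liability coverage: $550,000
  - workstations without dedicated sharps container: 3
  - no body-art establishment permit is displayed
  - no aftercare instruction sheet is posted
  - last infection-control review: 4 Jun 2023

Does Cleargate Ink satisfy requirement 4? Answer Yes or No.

No

4. condition 'serves clients under 18' holds; body-art establishment permit absent → not met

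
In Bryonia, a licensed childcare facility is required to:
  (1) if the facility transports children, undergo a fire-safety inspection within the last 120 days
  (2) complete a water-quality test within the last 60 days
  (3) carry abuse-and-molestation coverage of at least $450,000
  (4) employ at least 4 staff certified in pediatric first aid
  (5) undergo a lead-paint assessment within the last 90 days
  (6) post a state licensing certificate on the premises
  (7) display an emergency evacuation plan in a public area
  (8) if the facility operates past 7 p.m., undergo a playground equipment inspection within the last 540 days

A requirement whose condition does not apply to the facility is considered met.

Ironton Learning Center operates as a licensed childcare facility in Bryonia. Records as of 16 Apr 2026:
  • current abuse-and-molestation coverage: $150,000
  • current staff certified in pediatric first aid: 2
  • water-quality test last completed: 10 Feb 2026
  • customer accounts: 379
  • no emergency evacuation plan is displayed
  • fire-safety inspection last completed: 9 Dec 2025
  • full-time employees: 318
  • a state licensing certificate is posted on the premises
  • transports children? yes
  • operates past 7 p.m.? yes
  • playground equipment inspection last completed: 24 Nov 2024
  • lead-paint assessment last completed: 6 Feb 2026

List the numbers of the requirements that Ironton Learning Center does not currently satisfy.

1. condition 'transports children' holds; fire-safety inspection 128 days ago vs limit 120 → not met
2. water-quality test 65 days ago vs limit 60 → not met
3. abuse-and-molestation coverage $150,000 < $450,000 → not met
4. staff certified in pediatric first aid 2 < 4 → not met
5. lead-paint assessment 69 days ago vs limit 90 → met
6. state licensing certificate present → met
7. emergency evacuation plan absent → not met
8. condition 'operates past 7 p.m.' holds; playground equipment inspection 508 days ago vs limit 540 → met
Not met: 1, 2, 3, 4, 7

1, 2, 3, 4, 7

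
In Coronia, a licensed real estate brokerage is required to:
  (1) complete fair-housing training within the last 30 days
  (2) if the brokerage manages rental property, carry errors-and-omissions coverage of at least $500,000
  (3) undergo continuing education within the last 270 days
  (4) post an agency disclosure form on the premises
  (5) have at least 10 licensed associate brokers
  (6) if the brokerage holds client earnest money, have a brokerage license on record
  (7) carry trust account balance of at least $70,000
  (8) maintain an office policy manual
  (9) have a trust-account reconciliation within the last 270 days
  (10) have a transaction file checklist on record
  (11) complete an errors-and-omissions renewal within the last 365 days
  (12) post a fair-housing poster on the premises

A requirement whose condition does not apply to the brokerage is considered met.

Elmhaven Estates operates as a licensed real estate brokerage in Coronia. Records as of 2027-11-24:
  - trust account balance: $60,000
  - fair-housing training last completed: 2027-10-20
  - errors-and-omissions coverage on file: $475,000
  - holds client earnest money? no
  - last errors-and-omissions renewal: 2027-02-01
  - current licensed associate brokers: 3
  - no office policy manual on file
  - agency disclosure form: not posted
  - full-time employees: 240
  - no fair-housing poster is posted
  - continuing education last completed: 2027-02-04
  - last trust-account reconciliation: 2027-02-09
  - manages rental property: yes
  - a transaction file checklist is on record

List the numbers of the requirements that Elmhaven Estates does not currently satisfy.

1. fair-housing training 35 days ago vs limit 30 → not met
2. condition 'manages rental property' holds; errors-and-omissions coverage $475,000 < $500,000 → not met
3. continuing education 293 days ago vs limit 270 → not met
4. agency disclosure form absent → not met
5. licensed associate brokers 3 < 10 → not met
6. condition 'holds client earnest money' does not hold → requirement n/a → met
7. trust account balance $60,000 < $70,000 → not met
8. office policy manual absent → not met
9. trust-account reconciliation 288 days ago vs limit 270 → not met
10. transaction file checklist present → met
11. errors-and-omissions renewal 296 days ago vs limit 365 → met
12. fair-housing poster absent → not met
Not met: 1, 2, 3, 4, 5, 7, 8, 9, 12

1, 2, 3, 4, 5, 7, 8, 9, 12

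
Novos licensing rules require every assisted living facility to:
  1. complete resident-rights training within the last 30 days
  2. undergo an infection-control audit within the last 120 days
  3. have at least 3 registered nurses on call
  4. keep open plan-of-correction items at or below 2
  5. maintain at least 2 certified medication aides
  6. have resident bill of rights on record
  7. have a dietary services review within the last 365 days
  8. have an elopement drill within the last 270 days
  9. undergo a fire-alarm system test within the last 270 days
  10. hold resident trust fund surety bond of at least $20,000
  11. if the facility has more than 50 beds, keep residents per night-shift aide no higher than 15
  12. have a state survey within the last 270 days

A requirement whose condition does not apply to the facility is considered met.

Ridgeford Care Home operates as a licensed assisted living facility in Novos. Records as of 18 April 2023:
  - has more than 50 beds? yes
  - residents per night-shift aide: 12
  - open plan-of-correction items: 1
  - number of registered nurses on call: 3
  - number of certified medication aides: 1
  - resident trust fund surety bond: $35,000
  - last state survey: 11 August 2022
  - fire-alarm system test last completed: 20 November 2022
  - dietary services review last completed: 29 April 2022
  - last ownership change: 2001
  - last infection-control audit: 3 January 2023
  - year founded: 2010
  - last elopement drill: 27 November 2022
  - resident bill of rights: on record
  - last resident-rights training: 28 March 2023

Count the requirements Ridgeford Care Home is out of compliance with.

1

1. resident-rights training 21 days ago vs limit 30 → met
2. infection-control audit 105 days ago vs limit 120 → met
3. registered nurses on call 3 ≥ 3 → met
4. open plan-of-correction items 1 ≤ 2 → met
5. certified medication aides 1 < 2 → not met
6. resident bill of rights present → met
7. dietary services review 354 days ago vs limit 365 → met
8. elopement drill 142 days ago vs limit 270 → met
9. fire-alarm system test 149 days ago vs limit 270 → met
10. resident trust fund surety bond $35,000 ≥ $20,000 → met
11. condition 'has more than 50 beds' holds; residents per night-shift aide 12 ≤ 15 → met
12. state survey 250 days ago vs limit 270 → met
Not met: 1 of 12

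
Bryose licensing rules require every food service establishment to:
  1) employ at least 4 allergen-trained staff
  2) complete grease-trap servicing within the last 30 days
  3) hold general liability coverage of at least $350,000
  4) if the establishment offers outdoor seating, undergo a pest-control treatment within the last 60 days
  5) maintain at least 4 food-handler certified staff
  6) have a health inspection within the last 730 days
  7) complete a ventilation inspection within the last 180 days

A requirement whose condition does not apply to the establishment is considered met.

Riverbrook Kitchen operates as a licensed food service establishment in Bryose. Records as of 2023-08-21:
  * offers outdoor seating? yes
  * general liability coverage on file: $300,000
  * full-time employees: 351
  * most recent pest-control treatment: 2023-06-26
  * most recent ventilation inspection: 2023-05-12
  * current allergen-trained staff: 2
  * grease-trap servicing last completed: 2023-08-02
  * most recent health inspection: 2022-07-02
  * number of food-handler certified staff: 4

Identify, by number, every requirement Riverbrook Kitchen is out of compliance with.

1, 3

1. allergen-trained staff 2 < 4 → not met
2. grease-trap servicing 19 days ago vs limit 30 → met
3. general liability coverage $300,000 < $350,000 → not met
4. condition 'offers outdoor seating' holds; pest-control treatment 56 days ago vs limit 60 → met
5. food-handler certified staff 4 ≥ 4 → met
6. health inspection 415 days ago vs limit 730 → met
7. ventilation inspection 101 days ago vs limit 180 → met
Not met: 1, 3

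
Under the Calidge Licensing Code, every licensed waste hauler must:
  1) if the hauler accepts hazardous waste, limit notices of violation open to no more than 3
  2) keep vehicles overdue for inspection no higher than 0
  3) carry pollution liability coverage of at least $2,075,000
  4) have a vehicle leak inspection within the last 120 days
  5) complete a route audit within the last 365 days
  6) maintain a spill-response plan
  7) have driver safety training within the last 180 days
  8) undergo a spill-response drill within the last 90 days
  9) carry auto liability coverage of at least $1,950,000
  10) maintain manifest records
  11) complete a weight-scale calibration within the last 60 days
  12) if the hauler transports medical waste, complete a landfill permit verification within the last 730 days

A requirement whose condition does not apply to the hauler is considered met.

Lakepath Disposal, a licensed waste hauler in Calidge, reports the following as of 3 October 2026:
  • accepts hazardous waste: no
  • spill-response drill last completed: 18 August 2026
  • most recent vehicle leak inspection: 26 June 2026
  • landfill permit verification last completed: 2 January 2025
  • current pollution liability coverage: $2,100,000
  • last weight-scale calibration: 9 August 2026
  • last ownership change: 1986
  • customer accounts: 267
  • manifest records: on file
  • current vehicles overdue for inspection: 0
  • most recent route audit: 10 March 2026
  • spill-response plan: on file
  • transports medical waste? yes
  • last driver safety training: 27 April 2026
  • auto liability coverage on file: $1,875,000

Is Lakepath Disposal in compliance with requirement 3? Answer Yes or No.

Yes

3. pollution liability coverage $2,100,000 ≥ $2,075,000 → met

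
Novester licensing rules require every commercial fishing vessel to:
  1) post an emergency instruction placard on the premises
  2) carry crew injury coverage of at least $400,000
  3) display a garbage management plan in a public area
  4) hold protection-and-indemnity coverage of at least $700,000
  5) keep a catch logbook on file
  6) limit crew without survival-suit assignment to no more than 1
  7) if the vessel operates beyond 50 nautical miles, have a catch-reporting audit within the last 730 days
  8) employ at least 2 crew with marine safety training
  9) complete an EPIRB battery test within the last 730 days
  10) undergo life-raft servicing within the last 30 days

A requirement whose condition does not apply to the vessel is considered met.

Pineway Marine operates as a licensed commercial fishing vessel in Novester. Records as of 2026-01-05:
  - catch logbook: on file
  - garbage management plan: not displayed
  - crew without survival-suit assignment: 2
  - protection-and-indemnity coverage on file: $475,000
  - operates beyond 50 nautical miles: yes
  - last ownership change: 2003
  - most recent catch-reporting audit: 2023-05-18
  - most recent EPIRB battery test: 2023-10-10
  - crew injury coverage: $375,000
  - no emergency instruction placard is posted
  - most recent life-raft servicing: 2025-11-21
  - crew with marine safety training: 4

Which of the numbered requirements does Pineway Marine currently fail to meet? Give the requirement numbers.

1, 2, 3, 4, 6, 7, 9, 10

1. emergency instruction placard absent → not met
2. crew injury coverage $375,000 < $400,000 → not met
3. garbage management plan absent → not met
4. protection-and-indemnity coverage $475,000 < $700,000 → not met
5. catch logbook present → met
6. crew without survival-suit assignment 2 > 1 → not met
7. condition 'operates beyond 50 nautical miles' holds; catch-reporting audit 963 days ago vs limit 730 → not met
8. crew with marine safety training 4 ≥ 2 → met
9. EPIRB battery test 818 days ago vs limit 730 → not met
10. life-raft servicing 45 days ago vs limit 30 → not met
Not met: 1, 2, 3, 4, 6, 7, 9, 10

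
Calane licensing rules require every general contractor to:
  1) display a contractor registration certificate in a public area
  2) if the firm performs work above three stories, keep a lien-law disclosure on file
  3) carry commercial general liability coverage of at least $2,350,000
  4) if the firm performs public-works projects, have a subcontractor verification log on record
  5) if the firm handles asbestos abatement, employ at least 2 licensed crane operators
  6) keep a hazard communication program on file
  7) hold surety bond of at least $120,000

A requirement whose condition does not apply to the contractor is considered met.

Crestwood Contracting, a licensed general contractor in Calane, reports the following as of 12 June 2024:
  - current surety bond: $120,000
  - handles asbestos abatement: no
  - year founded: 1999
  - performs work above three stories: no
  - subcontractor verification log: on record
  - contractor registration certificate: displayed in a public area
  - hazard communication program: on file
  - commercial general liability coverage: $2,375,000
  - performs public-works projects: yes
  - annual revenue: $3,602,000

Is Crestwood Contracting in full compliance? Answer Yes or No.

Yes

1. contractor registration certificate present → met
2. condition 'performs work above three stories' does not hold → requirement n/a → met
3. commercial general liability coverage $2,375,000 ≥ $2,350,000 → met
4. condition 'performs public-works projects' holds; subcontractor verification log present → met
5. condition 'handles asbestos abatement' does not hold → requirement n/a → met
6. hazard communication program present → met
7. surety bond $120,000 ≥ $120,000 → met
All met.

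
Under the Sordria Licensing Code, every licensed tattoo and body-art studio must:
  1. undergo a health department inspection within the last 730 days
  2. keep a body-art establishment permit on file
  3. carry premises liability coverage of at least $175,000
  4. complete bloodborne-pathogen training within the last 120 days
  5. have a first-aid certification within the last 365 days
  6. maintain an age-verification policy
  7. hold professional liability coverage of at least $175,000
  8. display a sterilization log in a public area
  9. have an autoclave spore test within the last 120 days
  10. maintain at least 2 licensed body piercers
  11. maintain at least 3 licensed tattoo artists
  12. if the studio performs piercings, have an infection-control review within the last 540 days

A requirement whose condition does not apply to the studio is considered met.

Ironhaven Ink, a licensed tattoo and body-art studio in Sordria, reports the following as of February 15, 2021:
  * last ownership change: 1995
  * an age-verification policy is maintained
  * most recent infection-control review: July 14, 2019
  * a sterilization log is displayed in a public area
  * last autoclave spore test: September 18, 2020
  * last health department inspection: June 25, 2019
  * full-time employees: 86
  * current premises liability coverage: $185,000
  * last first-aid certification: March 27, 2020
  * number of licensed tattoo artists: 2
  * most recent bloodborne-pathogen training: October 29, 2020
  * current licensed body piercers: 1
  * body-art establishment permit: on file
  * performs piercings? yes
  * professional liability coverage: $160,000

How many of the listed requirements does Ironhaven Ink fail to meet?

1. health department inspection 601 days ago vs limit 730 → met
2. body-art establishment permit present → met
3. premises liability coverage $185,000 ≥ $175,000 → met
4. bloodborne-pathogen training 109 days ago vs limit 120 → met
5. first-aid certification 325 days ago vs limit 365 → met
6. age-verification policy present → met
7. professional liability coverage $160,000 < $175,000 → not met
8. sterilization log present → met
9. autoclave spore test 150 days ago vs limit 120 → not met
10. licensed body piercers 1 < 2 → not met
11. licensed tattoo artists 2 < 3 → not met
12. condition 'performs piercings' holds; infection-control review 582 days ago vs limit 540 → not met
Not met: 5 of 12

5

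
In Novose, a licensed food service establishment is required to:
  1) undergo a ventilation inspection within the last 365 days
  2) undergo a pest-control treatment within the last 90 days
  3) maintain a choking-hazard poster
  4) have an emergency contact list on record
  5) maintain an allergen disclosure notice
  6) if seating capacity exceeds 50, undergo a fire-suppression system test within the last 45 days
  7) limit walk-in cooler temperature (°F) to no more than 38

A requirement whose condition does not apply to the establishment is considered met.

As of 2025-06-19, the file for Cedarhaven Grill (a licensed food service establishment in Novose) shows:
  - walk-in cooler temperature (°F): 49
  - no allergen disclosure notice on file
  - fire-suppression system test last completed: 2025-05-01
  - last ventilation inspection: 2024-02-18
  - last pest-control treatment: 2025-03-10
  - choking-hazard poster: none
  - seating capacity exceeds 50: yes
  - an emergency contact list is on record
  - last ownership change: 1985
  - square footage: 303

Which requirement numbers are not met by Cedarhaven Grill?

1, 2, 3, 5, 6, 7

1. ventilation inspection 487 days ago vs limit 365 → not met
2. pest-control treatment 101 days ago vs limit 90 → not met
3. choking-hazard poster absent → not met
4. emergency contact list present → met
5. allergen disclosure notice absent → not met
6. condition 'seating capacity exceeds 50' holds; fire-suppression system test 49 days ago vs limit 45 → not met
7. walk-in cooler temperature (°F) 49 > 38 → not met
Not met: 1, 2, 3, 5, 6, 7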